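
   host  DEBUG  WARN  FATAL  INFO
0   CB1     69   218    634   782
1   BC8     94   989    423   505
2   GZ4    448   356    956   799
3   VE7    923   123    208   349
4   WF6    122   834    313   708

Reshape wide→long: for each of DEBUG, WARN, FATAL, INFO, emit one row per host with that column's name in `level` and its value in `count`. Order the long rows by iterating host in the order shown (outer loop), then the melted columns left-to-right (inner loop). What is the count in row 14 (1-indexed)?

20 rows total (5 × 4). Row 14: index ⌊(14-1)/4⌋ = 3 into host → VE7; (14-1) mod 4 = 1 into the melted columns → WARN.
So row 14 is (VE7, WARN, 123); count = 123.

123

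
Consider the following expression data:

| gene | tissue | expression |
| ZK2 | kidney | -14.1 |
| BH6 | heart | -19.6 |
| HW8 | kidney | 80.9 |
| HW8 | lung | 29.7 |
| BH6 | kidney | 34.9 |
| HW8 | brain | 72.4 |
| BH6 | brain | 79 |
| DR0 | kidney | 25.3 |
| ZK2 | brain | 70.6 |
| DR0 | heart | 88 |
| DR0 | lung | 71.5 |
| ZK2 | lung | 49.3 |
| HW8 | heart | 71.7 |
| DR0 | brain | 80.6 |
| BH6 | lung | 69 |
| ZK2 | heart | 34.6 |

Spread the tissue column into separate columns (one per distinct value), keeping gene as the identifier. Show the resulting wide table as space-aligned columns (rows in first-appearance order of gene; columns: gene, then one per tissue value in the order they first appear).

Columns: gene plus the 4 distinct tissue values (kidney, heart, lung, brain).
For example, row ZK2 column kidney takes expression=-14.1 from the long row (ZK2, kidney).

gene  kidney  heart  lung  brain
ZK2   -14.1   34.6   49.3  70.6 
BH6   34.9    -19.6  69    79   
HW8   80.9    71.7   29.7  72.4 
DR0   25.3    88     71.5  80.6 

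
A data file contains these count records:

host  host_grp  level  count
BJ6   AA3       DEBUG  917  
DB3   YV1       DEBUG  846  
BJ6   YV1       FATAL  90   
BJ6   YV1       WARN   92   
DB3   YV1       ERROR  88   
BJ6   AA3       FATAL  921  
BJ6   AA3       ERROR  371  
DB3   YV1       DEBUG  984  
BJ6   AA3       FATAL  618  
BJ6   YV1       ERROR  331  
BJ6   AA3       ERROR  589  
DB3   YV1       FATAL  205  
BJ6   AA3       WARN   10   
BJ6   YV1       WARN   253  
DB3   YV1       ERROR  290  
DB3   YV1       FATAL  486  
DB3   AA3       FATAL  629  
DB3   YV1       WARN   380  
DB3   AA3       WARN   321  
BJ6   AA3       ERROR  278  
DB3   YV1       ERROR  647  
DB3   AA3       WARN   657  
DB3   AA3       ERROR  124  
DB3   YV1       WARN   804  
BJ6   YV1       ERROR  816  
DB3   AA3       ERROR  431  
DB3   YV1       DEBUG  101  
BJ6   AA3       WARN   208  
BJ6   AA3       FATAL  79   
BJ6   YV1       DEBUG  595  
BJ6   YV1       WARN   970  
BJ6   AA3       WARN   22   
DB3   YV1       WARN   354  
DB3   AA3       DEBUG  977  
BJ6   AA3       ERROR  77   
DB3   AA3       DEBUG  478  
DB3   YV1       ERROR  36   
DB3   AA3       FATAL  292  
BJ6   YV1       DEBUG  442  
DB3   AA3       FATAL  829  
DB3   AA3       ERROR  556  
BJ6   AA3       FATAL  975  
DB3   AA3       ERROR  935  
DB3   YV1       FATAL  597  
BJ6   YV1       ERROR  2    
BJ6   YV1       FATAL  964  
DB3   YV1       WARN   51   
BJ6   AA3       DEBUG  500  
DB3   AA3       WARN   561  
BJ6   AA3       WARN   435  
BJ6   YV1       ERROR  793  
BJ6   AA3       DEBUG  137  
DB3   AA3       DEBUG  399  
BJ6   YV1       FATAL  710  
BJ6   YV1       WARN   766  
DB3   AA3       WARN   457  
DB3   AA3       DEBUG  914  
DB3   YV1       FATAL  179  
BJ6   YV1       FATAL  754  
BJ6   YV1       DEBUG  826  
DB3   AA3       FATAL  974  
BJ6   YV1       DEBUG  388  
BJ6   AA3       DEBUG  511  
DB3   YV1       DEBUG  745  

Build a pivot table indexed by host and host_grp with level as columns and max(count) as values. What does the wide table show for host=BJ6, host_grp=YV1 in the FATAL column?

964

Rows with host=BJ6, host_grp=YV1 and level=FATAL: count values are 90, 964, 710, 754.
max(90, 964, 710, 754) = 964.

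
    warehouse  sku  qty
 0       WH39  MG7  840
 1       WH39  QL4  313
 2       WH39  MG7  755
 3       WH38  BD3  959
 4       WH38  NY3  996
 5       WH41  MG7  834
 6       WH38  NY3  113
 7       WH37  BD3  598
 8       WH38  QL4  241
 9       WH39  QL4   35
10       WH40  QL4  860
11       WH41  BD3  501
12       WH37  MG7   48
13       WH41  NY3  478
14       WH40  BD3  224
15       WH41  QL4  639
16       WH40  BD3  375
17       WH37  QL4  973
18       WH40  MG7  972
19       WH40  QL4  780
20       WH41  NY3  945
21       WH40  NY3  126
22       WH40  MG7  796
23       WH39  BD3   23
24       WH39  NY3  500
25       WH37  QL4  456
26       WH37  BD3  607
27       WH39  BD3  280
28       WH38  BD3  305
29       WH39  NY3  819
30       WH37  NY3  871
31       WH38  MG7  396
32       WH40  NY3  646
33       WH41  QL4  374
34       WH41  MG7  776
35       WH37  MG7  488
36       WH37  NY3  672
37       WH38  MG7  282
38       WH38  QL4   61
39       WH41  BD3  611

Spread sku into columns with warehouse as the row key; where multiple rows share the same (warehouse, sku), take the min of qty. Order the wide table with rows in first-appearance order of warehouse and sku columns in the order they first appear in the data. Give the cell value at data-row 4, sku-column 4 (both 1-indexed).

672

With rows in first-appearance order of warehouse, row 4 is warehouse=WH37. sku columns in first-appearance order: MG7, QL4, BD3, NY3; column 4 is NY3.
Long rows with warehouse=WH37, sku=NY3: min(871, 672) = 672.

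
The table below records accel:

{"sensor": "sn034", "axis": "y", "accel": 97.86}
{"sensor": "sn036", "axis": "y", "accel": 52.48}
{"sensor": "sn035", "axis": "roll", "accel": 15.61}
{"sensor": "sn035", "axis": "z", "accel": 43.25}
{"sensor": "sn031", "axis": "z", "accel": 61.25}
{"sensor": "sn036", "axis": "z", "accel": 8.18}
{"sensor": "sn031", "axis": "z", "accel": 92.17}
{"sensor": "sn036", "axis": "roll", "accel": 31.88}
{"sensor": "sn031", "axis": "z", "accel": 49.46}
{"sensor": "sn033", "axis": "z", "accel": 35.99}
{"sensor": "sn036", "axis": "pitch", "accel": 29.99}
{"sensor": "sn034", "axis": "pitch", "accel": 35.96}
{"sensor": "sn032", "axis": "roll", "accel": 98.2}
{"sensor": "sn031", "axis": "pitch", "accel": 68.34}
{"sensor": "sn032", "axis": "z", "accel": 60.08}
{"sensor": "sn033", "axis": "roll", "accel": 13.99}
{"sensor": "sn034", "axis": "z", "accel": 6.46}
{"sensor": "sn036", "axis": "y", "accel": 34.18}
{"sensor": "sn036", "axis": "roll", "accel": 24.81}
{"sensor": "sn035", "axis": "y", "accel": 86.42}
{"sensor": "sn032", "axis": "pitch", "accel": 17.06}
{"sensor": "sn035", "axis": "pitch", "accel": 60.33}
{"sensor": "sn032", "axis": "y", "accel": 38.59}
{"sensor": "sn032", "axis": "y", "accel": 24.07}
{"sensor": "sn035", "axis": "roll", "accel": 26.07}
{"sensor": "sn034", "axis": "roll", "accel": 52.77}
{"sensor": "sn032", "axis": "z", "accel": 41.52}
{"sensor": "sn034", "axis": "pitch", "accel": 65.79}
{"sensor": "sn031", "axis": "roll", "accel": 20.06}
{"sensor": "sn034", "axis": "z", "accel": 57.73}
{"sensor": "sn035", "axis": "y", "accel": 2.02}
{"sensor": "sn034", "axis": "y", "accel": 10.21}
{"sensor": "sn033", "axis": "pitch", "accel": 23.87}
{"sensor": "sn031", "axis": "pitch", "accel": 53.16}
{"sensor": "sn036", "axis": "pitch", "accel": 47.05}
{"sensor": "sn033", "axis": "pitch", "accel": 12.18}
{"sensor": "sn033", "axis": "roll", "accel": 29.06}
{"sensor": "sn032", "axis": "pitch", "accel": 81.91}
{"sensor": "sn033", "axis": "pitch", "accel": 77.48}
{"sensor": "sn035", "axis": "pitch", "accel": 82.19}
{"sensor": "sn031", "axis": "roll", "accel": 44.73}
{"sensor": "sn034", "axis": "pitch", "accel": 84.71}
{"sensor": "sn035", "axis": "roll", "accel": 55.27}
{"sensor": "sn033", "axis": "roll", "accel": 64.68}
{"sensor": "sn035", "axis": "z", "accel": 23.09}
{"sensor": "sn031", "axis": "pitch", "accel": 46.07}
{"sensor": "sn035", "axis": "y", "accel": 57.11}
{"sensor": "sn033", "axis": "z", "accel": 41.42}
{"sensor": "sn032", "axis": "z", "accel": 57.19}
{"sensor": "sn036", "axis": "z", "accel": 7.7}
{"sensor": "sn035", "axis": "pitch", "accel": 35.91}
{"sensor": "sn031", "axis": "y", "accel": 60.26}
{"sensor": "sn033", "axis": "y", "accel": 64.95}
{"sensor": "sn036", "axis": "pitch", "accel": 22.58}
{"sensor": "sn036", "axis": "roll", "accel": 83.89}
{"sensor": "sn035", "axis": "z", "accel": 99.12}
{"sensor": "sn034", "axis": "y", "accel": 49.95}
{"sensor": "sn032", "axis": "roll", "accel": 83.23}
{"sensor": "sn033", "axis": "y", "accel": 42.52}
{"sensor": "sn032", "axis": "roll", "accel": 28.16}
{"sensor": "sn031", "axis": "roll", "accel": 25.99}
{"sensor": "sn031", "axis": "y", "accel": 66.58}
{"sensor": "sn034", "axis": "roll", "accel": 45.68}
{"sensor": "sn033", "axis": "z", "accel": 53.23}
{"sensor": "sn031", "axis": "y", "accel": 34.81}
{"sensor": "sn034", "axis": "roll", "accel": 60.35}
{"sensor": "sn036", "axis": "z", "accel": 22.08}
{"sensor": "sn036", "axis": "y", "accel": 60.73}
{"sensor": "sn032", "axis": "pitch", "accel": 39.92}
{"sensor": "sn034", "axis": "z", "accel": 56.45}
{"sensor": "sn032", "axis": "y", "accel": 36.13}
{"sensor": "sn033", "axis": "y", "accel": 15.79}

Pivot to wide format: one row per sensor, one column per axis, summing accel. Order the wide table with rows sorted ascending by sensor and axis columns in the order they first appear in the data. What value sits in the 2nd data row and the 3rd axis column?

With rows sorted ascending by sensor, row 2 is sensor=sn032. axis columns in first-appearance order: y, roll, z, pitch; column 3 is z.
Long rows with sensor=sn032, axis=z: 60.08 + 41.52 + 57.19 = 158.79.

158.79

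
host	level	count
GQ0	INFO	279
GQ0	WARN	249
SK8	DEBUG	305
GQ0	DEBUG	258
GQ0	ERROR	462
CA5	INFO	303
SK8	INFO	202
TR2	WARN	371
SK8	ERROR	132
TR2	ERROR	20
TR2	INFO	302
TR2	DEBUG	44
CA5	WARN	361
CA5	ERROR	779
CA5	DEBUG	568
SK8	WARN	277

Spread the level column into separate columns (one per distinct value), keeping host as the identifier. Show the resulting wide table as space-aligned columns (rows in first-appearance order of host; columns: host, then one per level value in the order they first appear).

host  INFO  WARN  DEBUG  ERROR
GQ0   279   249   258    462  
SK8   202   277   305    132  
CA5   303   361   568    779  
TR2   302   371   44     20   

Columns: host plus the 4 distinct level values (INFO, WARN, DEBUG, ERROR).
For example, row GQ0 column INFO takes count=279 from the long row (GQ0, INFO).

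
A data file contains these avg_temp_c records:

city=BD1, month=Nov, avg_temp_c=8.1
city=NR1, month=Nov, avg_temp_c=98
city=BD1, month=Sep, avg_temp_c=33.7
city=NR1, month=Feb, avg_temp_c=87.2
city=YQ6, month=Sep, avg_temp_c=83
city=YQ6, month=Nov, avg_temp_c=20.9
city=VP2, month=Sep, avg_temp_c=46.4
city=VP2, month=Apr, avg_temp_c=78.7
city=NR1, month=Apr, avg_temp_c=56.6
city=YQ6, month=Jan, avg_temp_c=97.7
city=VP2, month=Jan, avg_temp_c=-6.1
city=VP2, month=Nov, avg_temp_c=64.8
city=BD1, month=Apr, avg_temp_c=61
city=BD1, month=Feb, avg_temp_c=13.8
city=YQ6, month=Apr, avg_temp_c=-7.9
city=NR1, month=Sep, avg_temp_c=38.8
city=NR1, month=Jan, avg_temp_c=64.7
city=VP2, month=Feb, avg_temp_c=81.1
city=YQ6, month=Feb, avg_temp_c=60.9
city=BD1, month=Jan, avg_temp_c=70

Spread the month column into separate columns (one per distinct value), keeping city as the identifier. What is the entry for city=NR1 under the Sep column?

38.8

Wide layout: rows indexed by city, columns are the 5 distinct month values (Nov, Sep, Feb, Apr, Jan).
Cell (city=NR1, month=Sep) draws from the long row where city=NR1 and month=Sep, which has avg_temp_c=38.8.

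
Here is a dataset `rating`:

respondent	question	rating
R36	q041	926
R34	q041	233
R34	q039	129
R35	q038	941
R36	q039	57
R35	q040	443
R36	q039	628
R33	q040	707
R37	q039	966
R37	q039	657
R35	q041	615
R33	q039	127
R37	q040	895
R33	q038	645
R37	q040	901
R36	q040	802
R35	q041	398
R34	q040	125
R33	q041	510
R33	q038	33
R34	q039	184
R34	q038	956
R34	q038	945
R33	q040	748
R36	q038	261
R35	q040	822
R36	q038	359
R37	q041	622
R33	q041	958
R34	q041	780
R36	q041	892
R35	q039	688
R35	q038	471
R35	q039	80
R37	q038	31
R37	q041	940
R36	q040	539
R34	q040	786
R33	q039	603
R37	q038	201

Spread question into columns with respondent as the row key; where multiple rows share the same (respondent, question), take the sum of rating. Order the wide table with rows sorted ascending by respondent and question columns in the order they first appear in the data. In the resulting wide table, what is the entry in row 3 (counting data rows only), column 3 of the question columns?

1412

With rows sorted ascending by respondent, row 3 is respondent=R35. question columns in first-appearance order: q041, q039, q038, q040; column 3 is q038.
Long rows with respondent=R35, question=q038: 941 + 471 = 1412.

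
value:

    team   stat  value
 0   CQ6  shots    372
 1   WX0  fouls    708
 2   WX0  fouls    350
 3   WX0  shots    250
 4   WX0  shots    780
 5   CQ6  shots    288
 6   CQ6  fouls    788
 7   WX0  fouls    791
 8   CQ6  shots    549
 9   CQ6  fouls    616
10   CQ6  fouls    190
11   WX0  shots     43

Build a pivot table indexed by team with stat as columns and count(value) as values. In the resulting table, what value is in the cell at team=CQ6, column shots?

3

Rows with team=CQ6 and stat=shots: value values are 372, 288, 549.
3 rows match — count = 3.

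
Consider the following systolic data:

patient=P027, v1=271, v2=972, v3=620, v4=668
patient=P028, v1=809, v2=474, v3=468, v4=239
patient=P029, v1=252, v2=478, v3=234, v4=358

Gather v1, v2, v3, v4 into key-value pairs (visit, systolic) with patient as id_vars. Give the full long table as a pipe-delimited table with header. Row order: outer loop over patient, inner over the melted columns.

Each (patient, column) pair becomes one row: 3 × 4 = 12 rows.
For example, (P027, v1) → systolic=271.

| patient | visit | systolic |
| P027 | v1 | 271 |
| P027 | v2 | 972 |
| P027 | v3 | 620 |
| P027 | v4 | 668 |
| P028 | v1 | 809 |
| P028 | v2 | 474 |
| P028 | v3 | 468 |
| P028 | v4 | 239 |
| P029 | v1 | 252 |
| P029 | v2 | 478 |
| P029 | v3 | 234 |
| P029 | v4 | 358 |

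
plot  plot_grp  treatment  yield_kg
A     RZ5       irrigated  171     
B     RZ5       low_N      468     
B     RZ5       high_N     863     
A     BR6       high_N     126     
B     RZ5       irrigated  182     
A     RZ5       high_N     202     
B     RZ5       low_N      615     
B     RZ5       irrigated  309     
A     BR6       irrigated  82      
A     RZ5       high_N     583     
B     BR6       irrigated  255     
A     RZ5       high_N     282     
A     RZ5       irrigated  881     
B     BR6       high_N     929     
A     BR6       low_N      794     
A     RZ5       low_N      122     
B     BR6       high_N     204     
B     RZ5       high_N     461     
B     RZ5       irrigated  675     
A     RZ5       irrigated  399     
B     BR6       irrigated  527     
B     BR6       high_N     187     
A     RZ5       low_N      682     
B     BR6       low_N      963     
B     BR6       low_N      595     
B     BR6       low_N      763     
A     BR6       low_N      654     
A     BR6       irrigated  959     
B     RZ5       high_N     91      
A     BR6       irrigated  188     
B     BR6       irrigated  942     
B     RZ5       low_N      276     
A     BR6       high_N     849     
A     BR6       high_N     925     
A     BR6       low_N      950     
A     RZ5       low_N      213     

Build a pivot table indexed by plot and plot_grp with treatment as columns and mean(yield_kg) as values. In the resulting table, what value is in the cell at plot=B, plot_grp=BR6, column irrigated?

Rows with plot=B, plot_grp=BR6 and treatment=irrigated: yield_kg values are 255, 527, 942.
(255 + 527 + 942) / 3 = 574.67.

574.67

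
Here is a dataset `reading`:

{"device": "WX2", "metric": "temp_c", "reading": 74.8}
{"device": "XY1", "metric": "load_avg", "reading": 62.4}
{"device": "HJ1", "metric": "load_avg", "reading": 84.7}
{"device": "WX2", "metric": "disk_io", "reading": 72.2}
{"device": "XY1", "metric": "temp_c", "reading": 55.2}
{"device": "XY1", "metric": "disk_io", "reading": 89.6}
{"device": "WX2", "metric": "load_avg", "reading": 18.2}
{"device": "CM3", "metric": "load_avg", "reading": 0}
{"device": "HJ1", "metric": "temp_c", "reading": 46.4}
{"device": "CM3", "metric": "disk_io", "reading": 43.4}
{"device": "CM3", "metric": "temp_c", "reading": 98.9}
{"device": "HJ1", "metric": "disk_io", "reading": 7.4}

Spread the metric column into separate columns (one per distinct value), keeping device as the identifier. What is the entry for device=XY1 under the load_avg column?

62.4

Wide layout: rows indexed by device, columns are the 3 distinct metric values (temp_c, load_avg, disk_io).
Cell (device=XY1, metric=load_avg) draws from the long row where device=XY1 and metric=load_avg, which has reading=62.4.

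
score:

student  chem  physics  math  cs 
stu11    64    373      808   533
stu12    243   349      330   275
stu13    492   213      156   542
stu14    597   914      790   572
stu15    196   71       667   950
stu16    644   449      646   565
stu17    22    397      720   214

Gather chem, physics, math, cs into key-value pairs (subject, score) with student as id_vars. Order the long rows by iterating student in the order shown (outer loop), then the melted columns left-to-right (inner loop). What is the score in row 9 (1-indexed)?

28 rows total (7 × 4). Row 9: index ⌊(9-1)/4⌋ = 2 into student → stu13; (9-1) mod 4 = 0 into the melted columns → chem.
So row 9 is (stu13, chem, 492); score = 492.

492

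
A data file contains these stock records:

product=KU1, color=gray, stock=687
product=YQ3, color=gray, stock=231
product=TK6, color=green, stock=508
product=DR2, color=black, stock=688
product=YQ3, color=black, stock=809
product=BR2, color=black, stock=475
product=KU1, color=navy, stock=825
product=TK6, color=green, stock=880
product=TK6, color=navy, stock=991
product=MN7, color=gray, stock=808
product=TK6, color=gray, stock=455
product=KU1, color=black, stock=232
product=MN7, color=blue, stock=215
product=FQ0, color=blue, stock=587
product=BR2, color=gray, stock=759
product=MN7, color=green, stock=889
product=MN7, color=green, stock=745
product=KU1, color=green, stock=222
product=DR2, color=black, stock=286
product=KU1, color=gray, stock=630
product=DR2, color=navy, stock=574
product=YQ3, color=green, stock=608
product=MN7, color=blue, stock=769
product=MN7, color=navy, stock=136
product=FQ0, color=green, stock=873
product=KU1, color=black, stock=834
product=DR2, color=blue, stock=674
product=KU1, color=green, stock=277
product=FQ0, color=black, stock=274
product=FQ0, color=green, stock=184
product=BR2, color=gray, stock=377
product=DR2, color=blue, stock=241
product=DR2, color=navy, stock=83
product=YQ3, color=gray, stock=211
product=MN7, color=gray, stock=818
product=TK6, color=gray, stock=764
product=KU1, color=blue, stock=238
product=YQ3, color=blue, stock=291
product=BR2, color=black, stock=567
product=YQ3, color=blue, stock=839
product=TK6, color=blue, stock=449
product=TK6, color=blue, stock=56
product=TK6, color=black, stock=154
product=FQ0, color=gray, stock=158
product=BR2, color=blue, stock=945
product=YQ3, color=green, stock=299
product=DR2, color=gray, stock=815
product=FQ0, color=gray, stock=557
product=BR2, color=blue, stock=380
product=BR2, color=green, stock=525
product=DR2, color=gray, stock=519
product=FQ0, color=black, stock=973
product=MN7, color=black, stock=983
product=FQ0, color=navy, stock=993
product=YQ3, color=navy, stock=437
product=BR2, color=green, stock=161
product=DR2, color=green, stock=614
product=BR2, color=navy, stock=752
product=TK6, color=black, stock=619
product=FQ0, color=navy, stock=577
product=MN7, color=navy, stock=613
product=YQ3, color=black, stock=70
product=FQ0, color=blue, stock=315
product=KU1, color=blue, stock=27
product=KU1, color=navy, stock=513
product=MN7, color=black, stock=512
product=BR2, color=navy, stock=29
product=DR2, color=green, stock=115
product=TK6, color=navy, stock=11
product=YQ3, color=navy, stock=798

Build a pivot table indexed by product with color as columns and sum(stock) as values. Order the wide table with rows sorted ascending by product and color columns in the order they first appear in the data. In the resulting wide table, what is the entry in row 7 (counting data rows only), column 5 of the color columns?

With rows sorted ascending by product, row 7 is product=YQ3. color columns in first-appearance order: gray, green, black, navy, blue; column 5 is blue.
Long rows with product=YQ3, color=blue: 291 + 839 = 1130.

1130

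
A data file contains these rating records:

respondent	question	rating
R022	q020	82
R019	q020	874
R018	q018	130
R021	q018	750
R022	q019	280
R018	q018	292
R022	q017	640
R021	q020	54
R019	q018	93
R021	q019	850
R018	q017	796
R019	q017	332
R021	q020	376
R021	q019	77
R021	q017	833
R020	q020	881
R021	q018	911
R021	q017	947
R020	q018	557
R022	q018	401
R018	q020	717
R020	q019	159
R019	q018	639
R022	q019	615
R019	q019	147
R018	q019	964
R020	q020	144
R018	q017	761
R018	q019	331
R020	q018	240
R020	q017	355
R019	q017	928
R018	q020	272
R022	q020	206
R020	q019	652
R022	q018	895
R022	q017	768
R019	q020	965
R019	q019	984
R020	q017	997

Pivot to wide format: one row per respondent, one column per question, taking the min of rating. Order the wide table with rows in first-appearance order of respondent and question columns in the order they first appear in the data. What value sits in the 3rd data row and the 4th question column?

761

With rows in first-appearance order of respondent, row 3 is respondent=R018. question columns in first-appearance order: q020, q018, q019, q017; column 4 is q017.
Long rows with respondent=R018, question=q017: min(796, 761) = 761.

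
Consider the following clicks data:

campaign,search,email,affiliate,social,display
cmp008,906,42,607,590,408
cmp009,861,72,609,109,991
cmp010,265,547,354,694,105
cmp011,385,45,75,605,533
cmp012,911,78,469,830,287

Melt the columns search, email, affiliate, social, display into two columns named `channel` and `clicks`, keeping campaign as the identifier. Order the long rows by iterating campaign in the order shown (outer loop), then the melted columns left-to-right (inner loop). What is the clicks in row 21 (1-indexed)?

25 rows total (5 × 5). Row 21: index ⌊(21-1)/5⌋ = 4 into campaign → cmp012; (21-1) mod 5 = 0 into the melted columns → search.
So row 21 is (cmp012, search, 911); clicks = 911.

911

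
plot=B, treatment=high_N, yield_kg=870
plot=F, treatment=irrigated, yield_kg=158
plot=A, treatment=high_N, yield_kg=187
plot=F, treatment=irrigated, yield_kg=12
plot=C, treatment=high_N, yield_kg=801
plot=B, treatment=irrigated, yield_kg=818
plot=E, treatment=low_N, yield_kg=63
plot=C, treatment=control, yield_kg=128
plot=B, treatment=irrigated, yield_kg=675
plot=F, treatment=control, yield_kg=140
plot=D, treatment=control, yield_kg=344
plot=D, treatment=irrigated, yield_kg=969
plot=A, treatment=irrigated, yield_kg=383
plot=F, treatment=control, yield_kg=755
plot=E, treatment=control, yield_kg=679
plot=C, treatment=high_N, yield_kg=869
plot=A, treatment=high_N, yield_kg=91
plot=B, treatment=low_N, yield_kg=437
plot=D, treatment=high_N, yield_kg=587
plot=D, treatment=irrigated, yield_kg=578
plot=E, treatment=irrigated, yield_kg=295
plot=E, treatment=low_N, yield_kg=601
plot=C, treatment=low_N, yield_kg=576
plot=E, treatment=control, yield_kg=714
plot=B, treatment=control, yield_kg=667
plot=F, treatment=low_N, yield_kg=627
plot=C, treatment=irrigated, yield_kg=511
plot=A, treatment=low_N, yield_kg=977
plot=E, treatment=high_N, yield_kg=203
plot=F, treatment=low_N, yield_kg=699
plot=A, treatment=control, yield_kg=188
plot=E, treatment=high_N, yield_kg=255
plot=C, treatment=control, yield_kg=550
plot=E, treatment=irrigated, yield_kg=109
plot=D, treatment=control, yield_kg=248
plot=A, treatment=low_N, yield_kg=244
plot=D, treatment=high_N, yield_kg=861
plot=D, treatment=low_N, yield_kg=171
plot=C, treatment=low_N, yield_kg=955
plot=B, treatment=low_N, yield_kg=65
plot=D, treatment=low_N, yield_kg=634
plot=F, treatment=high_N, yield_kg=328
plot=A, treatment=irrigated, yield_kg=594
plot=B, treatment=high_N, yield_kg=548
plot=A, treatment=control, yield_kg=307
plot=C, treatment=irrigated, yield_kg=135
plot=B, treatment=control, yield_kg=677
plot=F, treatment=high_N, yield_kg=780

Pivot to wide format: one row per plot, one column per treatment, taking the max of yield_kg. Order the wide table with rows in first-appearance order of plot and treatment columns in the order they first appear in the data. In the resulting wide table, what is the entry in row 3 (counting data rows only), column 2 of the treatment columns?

With rows in first-appearance order of plot, row 3 is plot=A. treatment columns in first-appearance order: high_N, irrigated, low_N, control; column 2 is irrigated.
Long rows with plot=A, treatment=irrigated: max(383, 594) = 594.

594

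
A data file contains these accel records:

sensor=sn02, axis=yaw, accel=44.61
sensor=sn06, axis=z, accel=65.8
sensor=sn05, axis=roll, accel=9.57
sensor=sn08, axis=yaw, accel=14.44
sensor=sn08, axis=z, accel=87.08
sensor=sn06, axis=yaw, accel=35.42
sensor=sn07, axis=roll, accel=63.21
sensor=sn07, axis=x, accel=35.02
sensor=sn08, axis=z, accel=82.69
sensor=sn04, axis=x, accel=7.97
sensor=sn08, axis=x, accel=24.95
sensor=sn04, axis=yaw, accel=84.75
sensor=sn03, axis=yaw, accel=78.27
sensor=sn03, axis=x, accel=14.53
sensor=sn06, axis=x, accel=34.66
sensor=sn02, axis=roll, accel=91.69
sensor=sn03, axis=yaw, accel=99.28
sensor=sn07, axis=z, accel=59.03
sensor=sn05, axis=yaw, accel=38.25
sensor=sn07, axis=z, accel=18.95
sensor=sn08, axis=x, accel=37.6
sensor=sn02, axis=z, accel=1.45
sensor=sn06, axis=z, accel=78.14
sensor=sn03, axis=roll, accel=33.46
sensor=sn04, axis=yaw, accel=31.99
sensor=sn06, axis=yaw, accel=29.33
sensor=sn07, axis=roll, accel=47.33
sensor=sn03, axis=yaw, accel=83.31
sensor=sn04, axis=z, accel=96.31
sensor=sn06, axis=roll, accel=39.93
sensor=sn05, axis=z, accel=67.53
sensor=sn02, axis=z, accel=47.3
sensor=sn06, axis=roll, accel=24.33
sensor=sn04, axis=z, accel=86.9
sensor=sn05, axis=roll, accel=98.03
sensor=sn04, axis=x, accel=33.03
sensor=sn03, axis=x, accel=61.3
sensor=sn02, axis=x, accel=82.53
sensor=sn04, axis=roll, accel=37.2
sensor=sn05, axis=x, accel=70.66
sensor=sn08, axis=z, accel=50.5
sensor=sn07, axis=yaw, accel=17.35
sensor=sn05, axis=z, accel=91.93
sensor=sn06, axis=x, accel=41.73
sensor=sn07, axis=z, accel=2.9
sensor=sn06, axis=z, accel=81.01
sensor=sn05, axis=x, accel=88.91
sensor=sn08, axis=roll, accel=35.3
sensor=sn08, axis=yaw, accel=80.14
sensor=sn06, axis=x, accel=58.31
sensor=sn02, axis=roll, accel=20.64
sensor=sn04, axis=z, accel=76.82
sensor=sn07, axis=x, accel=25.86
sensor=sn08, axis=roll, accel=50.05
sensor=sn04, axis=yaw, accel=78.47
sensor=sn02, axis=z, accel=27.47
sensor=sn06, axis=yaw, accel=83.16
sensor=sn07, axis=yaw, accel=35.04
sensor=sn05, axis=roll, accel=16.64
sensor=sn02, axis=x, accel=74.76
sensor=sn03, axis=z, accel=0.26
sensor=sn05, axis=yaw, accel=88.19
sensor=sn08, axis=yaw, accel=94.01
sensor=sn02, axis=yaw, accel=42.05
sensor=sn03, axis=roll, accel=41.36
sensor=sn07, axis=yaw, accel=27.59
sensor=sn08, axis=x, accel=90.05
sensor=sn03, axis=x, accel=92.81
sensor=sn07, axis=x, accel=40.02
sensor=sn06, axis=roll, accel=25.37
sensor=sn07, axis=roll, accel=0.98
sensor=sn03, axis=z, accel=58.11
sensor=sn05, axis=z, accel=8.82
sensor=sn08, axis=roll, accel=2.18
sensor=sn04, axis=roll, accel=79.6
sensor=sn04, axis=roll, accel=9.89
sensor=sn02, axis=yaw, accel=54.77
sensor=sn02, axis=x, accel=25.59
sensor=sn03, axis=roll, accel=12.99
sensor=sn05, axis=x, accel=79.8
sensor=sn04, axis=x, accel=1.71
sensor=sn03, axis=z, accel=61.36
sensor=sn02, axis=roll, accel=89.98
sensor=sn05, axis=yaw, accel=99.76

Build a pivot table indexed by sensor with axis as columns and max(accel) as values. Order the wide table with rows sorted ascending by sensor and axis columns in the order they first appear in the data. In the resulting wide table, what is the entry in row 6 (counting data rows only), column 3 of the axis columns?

With rows sorted ascending by sensor, row 6 is sensor=sn07. axis columns in first-appearance order: yaw, z, roll, x; column 3 is roll.
Long rows with sensor=sn07, axis=roll: max(63.21, 47.33, 0.98) = 63.21.

63.21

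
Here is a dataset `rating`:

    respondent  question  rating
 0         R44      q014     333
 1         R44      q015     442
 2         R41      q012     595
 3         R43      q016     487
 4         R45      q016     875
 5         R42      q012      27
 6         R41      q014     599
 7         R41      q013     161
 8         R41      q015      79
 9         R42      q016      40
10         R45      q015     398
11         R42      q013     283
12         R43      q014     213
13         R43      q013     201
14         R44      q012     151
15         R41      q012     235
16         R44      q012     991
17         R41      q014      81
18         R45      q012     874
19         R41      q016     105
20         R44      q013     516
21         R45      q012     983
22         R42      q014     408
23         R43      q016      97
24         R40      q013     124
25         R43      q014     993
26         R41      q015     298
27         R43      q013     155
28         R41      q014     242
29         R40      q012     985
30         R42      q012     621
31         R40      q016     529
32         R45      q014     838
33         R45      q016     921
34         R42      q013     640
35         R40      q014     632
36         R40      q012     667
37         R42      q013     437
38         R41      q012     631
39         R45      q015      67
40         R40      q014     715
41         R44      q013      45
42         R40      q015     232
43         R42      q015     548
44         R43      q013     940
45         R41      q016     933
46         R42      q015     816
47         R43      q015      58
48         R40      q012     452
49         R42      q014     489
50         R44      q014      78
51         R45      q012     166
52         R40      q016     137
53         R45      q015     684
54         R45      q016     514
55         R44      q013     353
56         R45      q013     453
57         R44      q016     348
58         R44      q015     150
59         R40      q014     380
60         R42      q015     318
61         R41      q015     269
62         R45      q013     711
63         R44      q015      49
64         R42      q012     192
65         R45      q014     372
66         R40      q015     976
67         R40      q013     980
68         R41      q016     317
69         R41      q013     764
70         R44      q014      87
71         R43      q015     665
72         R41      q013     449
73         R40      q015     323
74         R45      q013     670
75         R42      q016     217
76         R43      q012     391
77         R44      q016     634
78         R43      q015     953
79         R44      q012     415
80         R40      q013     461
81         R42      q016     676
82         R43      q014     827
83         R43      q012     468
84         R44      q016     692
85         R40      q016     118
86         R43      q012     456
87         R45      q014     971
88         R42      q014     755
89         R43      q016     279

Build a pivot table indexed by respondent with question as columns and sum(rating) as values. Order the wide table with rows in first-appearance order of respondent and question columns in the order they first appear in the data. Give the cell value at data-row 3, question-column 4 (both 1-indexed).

With rows in first-appearance order of respondent, row 3 is respondent=R43. question columns in first-appearance order: q014, q015, q012, q016, q013; column 4 is q016.
Long rows with respondent=R43, question=q016: 487 + 97 + 279 = 863.

863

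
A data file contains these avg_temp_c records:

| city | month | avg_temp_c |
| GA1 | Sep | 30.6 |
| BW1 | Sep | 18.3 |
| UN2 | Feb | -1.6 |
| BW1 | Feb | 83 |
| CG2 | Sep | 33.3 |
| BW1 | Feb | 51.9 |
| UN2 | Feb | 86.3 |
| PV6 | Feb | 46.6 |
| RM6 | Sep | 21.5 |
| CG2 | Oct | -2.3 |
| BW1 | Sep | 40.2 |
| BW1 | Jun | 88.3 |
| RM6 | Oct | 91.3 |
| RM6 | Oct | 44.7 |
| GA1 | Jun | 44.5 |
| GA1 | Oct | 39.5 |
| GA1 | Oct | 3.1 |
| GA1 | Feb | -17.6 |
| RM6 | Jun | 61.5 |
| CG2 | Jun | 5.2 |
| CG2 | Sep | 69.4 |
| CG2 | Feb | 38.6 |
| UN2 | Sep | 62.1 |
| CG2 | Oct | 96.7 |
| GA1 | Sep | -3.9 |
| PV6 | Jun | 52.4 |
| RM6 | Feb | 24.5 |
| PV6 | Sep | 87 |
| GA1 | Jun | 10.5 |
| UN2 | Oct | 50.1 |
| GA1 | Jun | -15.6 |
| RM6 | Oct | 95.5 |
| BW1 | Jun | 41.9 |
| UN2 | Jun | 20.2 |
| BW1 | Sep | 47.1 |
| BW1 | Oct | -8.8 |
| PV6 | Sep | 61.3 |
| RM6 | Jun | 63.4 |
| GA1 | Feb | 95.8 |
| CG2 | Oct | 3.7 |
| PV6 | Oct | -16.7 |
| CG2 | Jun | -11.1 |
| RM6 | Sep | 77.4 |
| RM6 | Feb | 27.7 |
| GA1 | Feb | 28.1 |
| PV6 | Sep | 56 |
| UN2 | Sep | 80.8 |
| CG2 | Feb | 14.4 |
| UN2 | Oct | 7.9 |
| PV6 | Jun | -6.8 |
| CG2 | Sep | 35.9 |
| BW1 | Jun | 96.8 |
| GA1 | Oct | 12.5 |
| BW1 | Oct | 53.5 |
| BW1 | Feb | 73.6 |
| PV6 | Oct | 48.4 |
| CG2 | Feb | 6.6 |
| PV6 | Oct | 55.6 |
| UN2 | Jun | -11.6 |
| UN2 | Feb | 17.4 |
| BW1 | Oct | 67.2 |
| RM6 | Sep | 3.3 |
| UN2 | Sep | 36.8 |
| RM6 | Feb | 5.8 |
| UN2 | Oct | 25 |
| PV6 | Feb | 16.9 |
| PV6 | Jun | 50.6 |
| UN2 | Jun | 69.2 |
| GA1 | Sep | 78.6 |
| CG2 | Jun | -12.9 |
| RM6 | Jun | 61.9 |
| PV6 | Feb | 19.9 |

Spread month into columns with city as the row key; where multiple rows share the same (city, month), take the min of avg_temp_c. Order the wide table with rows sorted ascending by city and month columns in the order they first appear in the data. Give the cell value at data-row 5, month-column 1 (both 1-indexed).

With rows sorted ascending by city, row 5 is city=RM6. month columns in first-appearance order: Sep, Feb, Oct, Jun; column 1 is Sep.
Long rows with city=RM6, month=Sep: min(21.5, 77.4, 3.3) = 3.3.

3.3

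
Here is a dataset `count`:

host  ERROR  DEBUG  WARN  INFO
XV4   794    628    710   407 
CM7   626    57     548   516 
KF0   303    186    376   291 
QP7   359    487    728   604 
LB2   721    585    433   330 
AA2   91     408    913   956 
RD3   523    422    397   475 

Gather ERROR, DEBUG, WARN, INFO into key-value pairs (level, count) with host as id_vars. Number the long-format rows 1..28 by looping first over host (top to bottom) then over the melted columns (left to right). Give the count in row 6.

57

28 rows total (7 × 4). Row 6: index ⌊(6-1)/4⌋ = 1 into host → CM7; (6-1) mod 4 = 1 into the melted columns → DEBUG.
So row 6 is (CM7, DEBUG, 57); count = 57.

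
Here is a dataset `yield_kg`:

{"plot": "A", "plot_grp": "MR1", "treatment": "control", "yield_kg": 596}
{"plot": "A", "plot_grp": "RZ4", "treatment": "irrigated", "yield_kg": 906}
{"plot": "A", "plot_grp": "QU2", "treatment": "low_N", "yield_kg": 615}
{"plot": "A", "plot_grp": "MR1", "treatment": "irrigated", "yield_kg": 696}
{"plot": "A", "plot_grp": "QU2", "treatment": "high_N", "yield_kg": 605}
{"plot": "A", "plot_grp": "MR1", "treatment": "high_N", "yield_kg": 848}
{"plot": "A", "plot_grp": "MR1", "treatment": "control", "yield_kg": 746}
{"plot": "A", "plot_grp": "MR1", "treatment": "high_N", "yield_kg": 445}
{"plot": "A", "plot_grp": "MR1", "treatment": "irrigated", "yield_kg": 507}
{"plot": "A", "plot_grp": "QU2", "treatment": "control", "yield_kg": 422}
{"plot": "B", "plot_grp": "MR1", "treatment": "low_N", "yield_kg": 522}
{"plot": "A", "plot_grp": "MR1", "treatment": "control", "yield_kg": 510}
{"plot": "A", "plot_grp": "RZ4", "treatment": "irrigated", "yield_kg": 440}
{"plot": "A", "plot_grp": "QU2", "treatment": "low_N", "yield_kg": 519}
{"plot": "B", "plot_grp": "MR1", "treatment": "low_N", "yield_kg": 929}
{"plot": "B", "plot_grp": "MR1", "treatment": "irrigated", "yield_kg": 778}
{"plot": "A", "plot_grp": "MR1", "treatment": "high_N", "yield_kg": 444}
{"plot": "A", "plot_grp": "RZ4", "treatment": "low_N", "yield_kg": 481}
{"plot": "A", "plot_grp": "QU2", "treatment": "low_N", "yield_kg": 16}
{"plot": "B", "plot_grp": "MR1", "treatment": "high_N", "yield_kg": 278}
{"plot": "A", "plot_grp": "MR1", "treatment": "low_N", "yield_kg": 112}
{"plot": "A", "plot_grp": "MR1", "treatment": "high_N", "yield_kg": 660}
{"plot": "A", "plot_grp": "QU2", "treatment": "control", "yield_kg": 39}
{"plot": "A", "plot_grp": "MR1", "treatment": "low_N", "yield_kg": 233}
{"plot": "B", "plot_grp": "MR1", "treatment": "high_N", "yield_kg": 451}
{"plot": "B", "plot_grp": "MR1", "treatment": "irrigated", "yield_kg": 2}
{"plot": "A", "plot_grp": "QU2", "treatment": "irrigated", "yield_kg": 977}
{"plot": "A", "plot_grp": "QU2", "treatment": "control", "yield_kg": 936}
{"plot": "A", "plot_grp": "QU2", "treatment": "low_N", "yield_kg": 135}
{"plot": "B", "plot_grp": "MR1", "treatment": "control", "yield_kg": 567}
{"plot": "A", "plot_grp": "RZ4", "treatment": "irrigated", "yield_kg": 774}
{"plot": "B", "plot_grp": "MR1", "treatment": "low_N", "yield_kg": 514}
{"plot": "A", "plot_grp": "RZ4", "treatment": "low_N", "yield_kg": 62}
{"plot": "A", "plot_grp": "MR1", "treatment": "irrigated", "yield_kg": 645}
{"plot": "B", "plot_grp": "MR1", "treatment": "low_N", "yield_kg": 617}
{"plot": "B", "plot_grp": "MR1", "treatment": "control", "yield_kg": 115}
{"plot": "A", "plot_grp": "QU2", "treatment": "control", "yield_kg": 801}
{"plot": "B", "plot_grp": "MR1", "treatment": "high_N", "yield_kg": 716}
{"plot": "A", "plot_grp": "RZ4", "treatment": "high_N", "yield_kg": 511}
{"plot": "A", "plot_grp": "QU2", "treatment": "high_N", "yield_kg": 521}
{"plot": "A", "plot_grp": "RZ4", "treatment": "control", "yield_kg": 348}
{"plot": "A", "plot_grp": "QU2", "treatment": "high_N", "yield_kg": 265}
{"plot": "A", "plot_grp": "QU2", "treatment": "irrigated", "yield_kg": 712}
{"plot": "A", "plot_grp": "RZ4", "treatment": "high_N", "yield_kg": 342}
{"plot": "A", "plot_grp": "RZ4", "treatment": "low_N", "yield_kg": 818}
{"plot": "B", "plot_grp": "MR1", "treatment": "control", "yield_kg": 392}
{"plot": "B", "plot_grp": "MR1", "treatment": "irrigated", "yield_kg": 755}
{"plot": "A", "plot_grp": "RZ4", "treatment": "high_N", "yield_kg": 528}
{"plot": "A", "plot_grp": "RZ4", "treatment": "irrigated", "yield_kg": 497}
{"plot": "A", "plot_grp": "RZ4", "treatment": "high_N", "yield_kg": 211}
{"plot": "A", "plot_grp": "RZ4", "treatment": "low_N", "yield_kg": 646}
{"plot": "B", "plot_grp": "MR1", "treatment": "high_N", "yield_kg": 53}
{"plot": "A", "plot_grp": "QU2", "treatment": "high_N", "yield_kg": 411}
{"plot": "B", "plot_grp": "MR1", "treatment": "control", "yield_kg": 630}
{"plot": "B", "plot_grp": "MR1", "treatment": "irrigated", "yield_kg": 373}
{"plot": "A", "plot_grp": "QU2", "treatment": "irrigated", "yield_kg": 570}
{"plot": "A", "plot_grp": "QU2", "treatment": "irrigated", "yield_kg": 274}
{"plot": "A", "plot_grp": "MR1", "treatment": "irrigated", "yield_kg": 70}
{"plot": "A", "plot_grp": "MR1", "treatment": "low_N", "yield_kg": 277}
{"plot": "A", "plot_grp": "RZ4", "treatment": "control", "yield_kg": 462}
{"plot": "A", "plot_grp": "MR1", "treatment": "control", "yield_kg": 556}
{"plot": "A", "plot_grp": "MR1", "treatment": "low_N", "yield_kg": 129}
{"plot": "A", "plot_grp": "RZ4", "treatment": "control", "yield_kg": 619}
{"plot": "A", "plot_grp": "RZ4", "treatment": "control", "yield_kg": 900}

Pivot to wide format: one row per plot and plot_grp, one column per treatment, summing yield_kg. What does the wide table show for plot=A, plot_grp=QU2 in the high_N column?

1802

Rows with plot=A, plot_grp=QU2 and treatment=high_N: yield_kg values are 605, 521, 265, 411.
605 + 521 + 265 + 411 = 1802.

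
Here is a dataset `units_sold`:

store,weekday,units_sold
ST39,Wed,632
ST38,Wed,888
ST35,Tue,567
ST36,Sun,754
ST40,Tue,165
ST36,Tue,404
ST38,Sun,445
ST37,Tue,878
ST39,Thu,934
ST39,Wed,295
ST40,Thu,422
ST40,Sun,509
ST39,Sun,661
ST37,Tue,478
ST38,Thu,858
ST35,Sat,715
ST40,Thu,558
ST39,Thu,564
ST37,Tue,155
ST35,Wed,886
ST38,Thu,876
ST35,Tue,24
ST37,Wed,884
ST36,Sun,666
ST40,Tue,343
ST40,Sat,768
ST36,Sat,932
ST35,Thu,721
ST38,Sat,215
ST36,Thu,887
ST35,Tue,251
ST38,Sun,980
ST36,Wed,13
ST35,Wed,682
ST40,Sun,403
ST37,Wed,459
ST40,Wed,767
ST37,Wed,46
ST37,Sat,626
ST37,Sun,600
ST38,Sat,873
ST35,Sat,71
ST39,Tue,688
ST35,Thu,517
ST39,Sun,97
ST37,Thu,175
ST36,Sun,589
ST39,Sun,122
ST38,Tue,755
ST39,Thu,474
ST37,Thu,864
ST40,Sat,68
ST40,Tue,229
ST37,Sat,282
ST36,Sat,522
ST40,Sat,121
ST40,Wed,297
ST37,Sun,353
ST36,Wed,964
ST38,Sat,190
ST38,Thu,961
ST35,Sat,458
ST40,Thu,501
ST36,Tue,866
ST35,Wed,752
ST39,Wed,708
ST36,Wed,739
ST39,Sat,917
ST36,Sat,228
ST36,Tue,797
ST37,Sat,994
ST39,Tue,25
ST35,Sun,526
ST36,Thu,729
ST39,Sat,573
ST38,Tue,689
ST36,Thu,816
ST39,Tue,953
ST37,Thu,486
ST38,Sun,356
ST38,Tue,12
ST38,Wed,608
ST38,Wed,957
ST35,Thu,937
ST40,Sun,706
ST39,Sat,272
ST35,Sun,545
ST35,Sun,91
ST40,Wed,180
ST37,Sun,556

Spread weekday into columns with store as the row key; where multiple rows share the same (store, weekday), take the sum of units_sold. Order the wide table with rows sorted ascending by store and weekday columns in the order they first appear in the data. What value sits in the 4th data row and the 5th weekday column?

1278

With rows sorted ascending by store, row 4 is store=ST38. weekday columns in first-appearance order: Wed, Tue, Sun, Thu, Sat; column 5 is Sat.
Long rows with store=ST38, weekday=Sat: 215 + 873 + 190 = 1278.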